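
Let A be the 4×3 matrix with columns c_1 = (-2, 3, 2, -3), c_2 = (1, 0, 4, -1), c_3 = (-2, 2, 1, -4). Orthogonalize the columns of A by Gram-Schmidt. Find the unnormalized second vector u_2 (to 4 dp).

c_1 = (-2, 3, 2, -3); ‖c_1‖ = 5.0990, so q_1 = (-0.3922, 0.5883, 0.3922, -0.5883).
q_1·c_2 = (-0.3922)·1 + 0.5883·0 + 0.3922·4 + (-0.5883)·(-1) = 1.7650.
u_2 = c_2 − 1.7650·q_1 = (1.6923, -1.0385, 3.3077, 0.0385).

u_2 = (1.6923, -1.0385, 3.3077, 0.0385)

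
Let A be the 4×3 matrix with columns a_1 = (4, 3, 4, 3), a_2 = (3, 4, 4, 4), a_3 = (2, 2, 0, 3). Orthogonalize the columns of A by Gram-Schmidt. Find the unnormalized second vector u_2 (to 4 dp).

u_2 = (-1.1600, 0.8800, -0.1600, 0.8800)

e_1 = a_1/‖a_1‖ = (4, 3, 4, 3)/7.0711 = (0.5657, 0.4243, 0.5657, 0.4243).
r_{12} = e_1·a_2 = 7.3539.
u_2 = a_2 − 7.3539·e_1 = (-1.1600, 0.8800, -0.1600, 0.8800).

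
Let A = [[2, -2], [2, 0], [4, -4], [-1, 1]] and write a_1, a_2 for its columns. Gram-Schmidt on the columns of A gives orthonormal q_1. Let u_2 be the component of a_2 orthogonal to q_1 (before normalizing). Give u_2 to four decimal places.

u_2 = (-0.3200, 1.6800, -0.6400, 0.1600)

q_1 = a_1/‖a_1‖ = (2, 2, 4, -1)/5.0000 = (0.4000, 0.4000, 0.8000, -0.2000).
r_{12} = q_1·a_2 = -4.2000.
u_2 = a_2 + 4.2000·q_1 = (-0.3200, 1.6800, -0.6400, 0.1600).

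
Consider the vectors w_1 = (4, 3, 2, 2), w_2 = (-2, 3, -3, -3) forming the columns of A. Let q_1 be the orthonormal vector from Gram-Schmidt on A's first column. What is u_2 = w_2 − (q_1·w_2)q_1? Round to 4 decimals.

u_2 = (-0.6667, 4.0000, -2.3333, -2.3333)

w_1 = (4, 3, 2, 2); ‖w_1‖ = 5.7446, so q_1 = (0.6963, 0.5222, 0.3482, 0.3482).
q_1·w_2 = 0.6963·(-2) + 0.5222·3 + 0.3482·(-3) + 0.3482·(-3) = -1.9149.
u_2 = w_2 + 1.9149·q_1 = (-0.6667, 4.0000, -2.3333, -2.3333).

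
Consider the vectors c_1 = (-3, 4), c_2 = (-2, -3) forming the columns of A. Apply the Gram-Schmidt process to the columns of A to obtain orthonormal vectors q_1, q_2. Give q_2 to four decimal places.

q_2 = (-0.8000, -0.6000)

q_1 = c_1/‖c_1‖ = (-3, 4)/5.0000 = (-0.6000, 0.8000).
r_{12} = q_1·c_2 = -1.2000.
u_2 = c_2 + 1.2000·q_1 = (-2.7200, -2.0400).
‖u_2‖ = 3.4000, so q_2 = (-0.8000, -0.6000).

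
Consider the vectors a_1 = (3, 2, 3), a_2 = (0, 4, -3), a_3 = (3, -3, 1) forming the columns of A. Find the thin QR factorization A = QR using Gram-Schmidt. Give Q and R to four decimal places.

a_1 = (3, 2, 3); ‖a_1‖ = 4.6904, so e_1 = (0.6396, 0.4264, 0.6396).
e_1·a_2 = 0.6396·0 + 0.4264·4 + 0.6396·(-3) = -0.2132.
u_2 = a_2 + 0.2132·e_1 = (0.1364, 4.0909, -2.8636).
‖u_2‖ = 4.9955, so e_2 = (0.0273, 0.8189, -0.5732).
e_1·a_3 = 0.6396·3 + 0.4264·(-3) + 0.6396·1 = 1.2792; e_2·a_3 = 0.0273·3 + 0.8189·(-3) + (-0.5732)·1 = -2.9481.
u_3 = a_3 − 1.2792·e_1 + 2.9481·e_2 = (2.2623, -1.1311, -1.5082).
‖u_3‖ = 2.9448, so e_3 = (0.7682, -0.3841, -0.5121).

Q = [[0.6396, 0.0273, 0.7682], [0.4264, 0.8189, -0.3841], [0.6396, -0.5732, -0.5121]], R = [[4.6904, -0.2132, 1.2792], [0.0000, 4.9955, -2.9481], [0.0000, 0.0000, 2.9448]]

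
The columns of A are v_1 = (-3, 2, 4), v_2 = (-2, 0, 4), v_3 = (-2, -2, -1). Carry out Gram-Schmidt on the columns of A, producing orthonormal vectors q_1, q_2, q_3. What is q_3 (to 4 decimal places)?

q_1 = v_1/‖v_1‖ = (-3, 2, 4)/5.3852 = (-0.5571, 0.3714, 0.7428).
r_{12} = q_1·v_2 = 4.0853.
u_2 = v_2 − 4.0853·q_1 = (0.2759, -1.5172, 0.9655).
‖u_2‖ = 1.8194, so q_2 = (0.1516, -0.8339, 0.5307).
r_{13} = q_1·v_3 = -0.3714; r_{23} = q_2·v_3 = 0.8339.
u_3 = v_3 + 0.3714·q_1 − 0.8339·q_2 = (-2.3333, -1.1667, -1.1667).
‖u_3‖ = 2.8577, so q_3 = (-0.8165, -0.4082, -0.4082).

q_3 = (-0.8165, -0.4082, -0.4082)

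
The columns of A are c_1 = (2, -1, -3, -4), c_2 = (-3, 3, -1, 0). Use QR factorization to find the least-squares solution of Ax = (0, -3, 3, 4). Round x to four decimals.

c_1 = (2, -1, -3, -4); ‖c_1‖ = 5.4772, so e_1 = (0.3651, -0.1826, -0.5477, -0.7303).
e_1·c_2 = 0.3651·(-3) + (-0.1826)·3 + (-0.5477)·(-1) + (-0.7303)·0 = -1.0954.
u_2 = c_2 + 1.0954·e_1 = (-2.6000, 2.8000, -1.6000, -0.8000).
‖u_2‖ = 4.2190, so e_2 = (-0.6163, 0.6637, -0.3792, -0.1896).
Qᵀb = (-4.0166, -3.8872).
Back-substitute: x_2 = -3.8872/4.2190 = -0.9213.
x_1 = (-4.0166 + 1.0954·(-0.9213))/5.4772 = -0.9176.

x = (-0.9176, -0.9213)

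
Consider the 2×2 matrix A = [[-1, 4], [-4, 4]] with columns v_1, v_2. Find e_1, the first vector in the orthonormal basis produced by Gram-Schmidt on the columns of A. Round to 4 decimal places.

e_1 = (-0.2425, -0.9701)

v_1 = (-1, -4); ‖v_1‖ = 4.1231, so e_1 = (-0.2425, -0.9701).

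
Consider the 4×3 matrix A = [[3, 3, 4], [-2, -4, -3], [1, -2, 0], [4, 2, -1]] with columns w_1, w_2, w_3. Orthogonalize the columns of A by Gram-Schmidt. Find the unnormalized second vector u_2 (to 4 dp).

u_2 = (0.7000, -2.4667, -2.7667, -1.0667)

w_1 = (3, -2, 1, 4); ‖w_1‖ = 5.4772, so q_1 = (0.5477, -0.3651, 0.1826, 0.7303).
q_1·w_2 = 0.5477·3 + (-0.3651)·(-4) + 0.1826·(-2) + 0.7303·2 = 4.1992.
u_2 = w_2 − 4.1992·q_1 = (0.7000, -2.4667, -2.7667, -1.0667).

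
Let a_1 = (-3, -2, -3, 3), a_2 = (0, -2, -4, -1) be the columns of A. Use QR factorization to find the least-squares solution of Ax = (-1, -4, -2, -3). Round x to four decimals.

x = (-0.1639, 1.0062)

a_1 = (-3, -2, -3, 3); ‖a_1‖ = 5.5678, so q_1 = (-0.5388, -0.3592, -0.5388, 0.5388).
q_1·a_2 = (-0.5388)·0 + (-0.3592)·(-2) + (-0.5388)·(-4) + 0.5388·(-1) = 2.3349.
u_2 = a_2 − 2.3349·q_1 = (1.2581, -1.1613, -2.7419, -2.2581).
‖u_2‖ = 3.9431, so q_2 = (0.3191, -0.2945, -0.6954, -0.5727).
Qᵀb = (1.4368, 3.9677).
Back-substitute: x_2 = 3.9677/3.9431 = 1.0062.
x_1 = (1.4368 − 2.3349·1.0062)/5.5678 = -0.1639.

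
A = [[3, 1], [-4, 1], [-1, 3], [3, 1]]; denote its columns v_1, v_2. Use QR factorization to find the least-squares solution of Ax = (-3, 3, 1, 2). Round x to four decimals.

x = (-0.4463, 0.3795)

v_1 = (3, -4, -1, 3); ‖v_1‖ = 5.9161, so q_1 = (0.5071, -0.6761, -0.1690, 0.5071).
q_1·v_2 = 0.5071·1 + (-0.6761)·1 + (-0.1690)·3 + 0.5071·1 = -0.1690.
u_2 = v_2 + 0.1690·q_1 = (1.0857, 0.8857, 2.9714, 1.0857).
‖u_2‖ = 3.4600, so q_2 = (0.3138, 0.2560, 0.8588, 0.3138).
Qᵀb = (-2.7045, 1.3130).
Back-substitute: x_2 = 1.3130/3.4600 = 0.3795.
x_1 = (-2.7045 + 0.1690·0.3795)/5.9161 = -0.4463.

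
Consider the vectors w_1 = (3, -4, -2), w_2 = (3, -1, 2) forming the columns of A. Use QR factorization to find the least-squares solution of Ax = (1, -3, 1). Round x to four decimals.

x = (0.3385, 0.3538)

w_1 = (3, -4, -2); ‖w_1‖ = 5.3852, so q_1 = (0.5571, -0.7428, -0.3714).
q_1·w_2 = 0.5571·3 + (-0.7428)·(-1) + (-0.3714)·2 = 1.6713.
u_2 = w_2 − 1.6713·q_1 = (2.0690, 0.2414, 2.6207).
‖u_2‖ = 3.3477, so q_2 = (0.6180, 0.0721, 0.7828).
Qᵀb = (2.4140, 1.1846).
Back-substitute: x_2 = 1.1846/3.3477 = 0.3538.
x_1 = (2.4140 − 1.6713·0.3538)/5.3852 = 0.3385.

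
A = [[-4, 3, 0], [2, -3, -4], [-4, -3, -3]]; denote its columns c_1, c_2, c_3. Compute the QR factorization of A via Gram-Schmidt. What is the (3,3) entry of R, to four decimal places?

c_1 = (-4, 2, -4); ‖c_1‖ = 6.0000, so q_1 = (-0.6667, 0.3333, -0.6667).
q_1·c_2 = (-0.6667)·3 + 0.3333·(-3) + (-0.6667)·(-3) = -1.0000.
u_2 = c_2 + 1.0000·q_1 = (2.3333, -2.6667, -3.6667).
‖u_2‖ = 5.0990, so q_2 = (0.4576, -0.5230, -0.7191).
q_1·c_3 = (-0.6667)·0 + 0.3333·(-4) + (-0.6667)·(-3) = 0.6667; q_2·c_3 = 0.4576·0 + (-0.5230)·(-4) + (-0.7191)·(-3) = 4.2492.
u_3 = c_3 − 0.6667·q_1 − 4.2492·q_2 = (-1.5000, -2.0000, 0.5000).
r_{33} = ‖u_3‖ = 2.5495.

r_{33} = 2.5495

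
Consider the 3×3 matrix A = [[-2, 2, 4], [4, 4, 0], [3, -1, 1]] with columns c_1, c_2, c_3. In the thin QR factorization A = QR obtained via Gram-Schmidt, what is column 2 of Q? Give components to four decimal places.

e_2 = (0.6142, 0.6465, -0.4526)

e_1 = c_1/‖c_1‖ = (-2, 4, 3)/5.3852 = (-0.3714, 0.7428, 0.5571).
r_{12} = e_1·c_2 = 1.6713.
u_2 = c_2 − 1.6713·e_1 = (2.6207, 2.7586, -1.9310).
‖u_2‖ = 4.2670, so e_2 = (0.6142, 0.6465, -0.4526).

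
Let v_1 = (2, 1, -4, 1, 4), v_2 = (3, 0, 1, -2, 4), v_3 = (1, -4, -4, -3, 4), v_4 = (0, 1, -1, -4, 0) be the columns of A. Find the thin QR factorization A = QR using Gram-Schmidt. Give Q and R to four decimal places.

v_1 = (2, 1, -4, 1, 4); ‖v_1‖ = 6.1644, so q_1 = (0.3244, 0.1622, -0.6489, 0.1622, 0.6489).
q_1·v_2 = 0.3244·3 + 0.1622·0 + (-0.6489)·1 + 0.1622·(-2) + 0.6489·4 = 2.5955.
u_2 = v_2 − 2.5955·q_1 = (2.1579, -0.4211, 2.6842, -2.4211, 2.3158).
‖u_2‖ = 4.8232, so q_2 = (0.4474, -0.0873, 0.5565, -0.5020, 0.4801).
q_1·v_3 = 0.3244·1 + 0.1622·(-4) + (-0.6489)·(-4) + 0.1622·(-3) + 0.6489·4 = 4.3800; q_2·v_3 = 0.4474·1 + (-0.0873)·(-4) + 0.5565·(-4) + (-0.5020)·(-3) + 0.4801·4 = 1.9969.
u_3 = v_3 − 4.3800·q_1 − 1.9969·q_2 = (-1.3145, -4.5362, -2.2692, -2.7081, 0.1991).
‖u_3‖ = 5.9015, so q_3 = (-0.2227, -0.7686, -0.3845, -0.4589, 0.0337).
q_1·v_4 = 0.3244·0 + 0.1622·1 + (-0.6489)·(-1) + 0.1622·(-4) + 0.6489·0 = 0.1622; q_2·v_4 = 0.4474·0 + (-0.0873)·1 + 0.5565·(-1) + (-0.5020)·(-4) + 0.4801·0 = 1.3640; q_3·v_4 = (-0.2227)·0 + (-0.7686)·1 + (-0.3845)·(-1) + (-0.4589)·(-4) + 0.0337·0 = 1.4514.
u_4 = v_4 − 0.1622·q_1 − 1.3640·q_2 − 1.4514·q_3 = (-0.3396, 2.2084, -1.0958, -2.6756, -0.8091).
‖u_4‖ = 3.7425, so q_4 = (-0.0907, 0.5901, -0.2928, -0.7149, -0.2162).

Q = [[0.3244, 0.4474, -0.2227, -0.0907], [0.1622, -0.0873, -0.7686, 0.5901], [-0.6489, 0.5565, -0.3845, -0.2928], [0.1622, -0.5020, -0.4589, -0.7149], [0.6489, 0.4801, 0.0337, -0.2162]], R = [[6.1644, 2.5955, 4.3800, 0.1622], [0.0000, 4.8232, 1.9969, 1.3640], [0.0000, 0.0000, 5.9015, 1.4514], [0.0000, 0.0000, 0.0000, 3.7425]]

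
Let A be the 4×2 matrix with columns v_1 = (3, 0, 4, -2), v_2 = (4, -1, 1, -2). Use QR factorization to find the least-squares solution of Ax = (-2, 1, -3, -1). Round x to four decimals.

x = (-0.6387, 0.1261)

q_1 = v_1/‖v_1‖ = (3, 0, 4, -2)/5.3852 = (0.5571, 0.0000, 0.7428, -0.3714).
r_{12} = q_1·v_2 = 3.7139.
u_2 = v_2 − 3.7139·q_1 = (1.9310, -1.0000, -1.7586, -0.6207).
‖u_2‖ = 2.8648, so q_2 = (0.6741, -0.3491, -0.6139, -0.2167).
Qᵀb = (-2.9711, 0.3611).
Back-substitute: x_2 = 0.3611/2.8648 = 0.1261.
x_1 = (-2.9711 − 3.7139·0.1261)/5.3852 = -0.6387.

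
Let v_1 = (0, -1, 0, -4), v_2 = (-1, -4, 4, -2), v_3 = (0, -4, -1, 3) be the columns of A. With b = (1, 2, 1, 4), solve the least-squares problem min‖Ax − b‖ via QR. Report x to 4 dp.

q_1 = v_1/‖v_1‖ = (0, -1, 0, -4)/4.1231 = (0.0000, -0.2425, 0.0000, -0.9701).
r_{12} = q_1·v_2 = 2.9104.
u_2 = v_2 − 2.9104·q_1 = (-1.0000, -3.2941, 4.0000, 0.8235).
‖u_2‖ = 5.3413, so q_2 = (-0.1872, -0.6167, 0.7489, 0.1542).
r_{13} = q_1·v_3 = -1.9403; r_{23} = q_2·v_3 = 2.1806.
u_3 = v_3 + 1.9403·q_1 − 2.1806·q_2 = (0.4082, -3.1258, -2.6330, 0.7814).
‖u_3‖ = 4.1810, so q_3 = (0.0976, -0.7476, -0.6298, 0.1869).
Qᵀb = (-4.3656, -0.0551, -1.2797).
Back-substitute: x_3 = -1.2797/4.1810 = -0.3061.
x_2 = (-0.0551 − 2.1806·(-0.3061))/5.3413 = 0.1146.
x_1 = (-4.3656 − 2.9104·0.1146 + 1.9403·(-0.3061))/4.1231 = -1.2838.

x = (-1.2838, 0.1146, -0.3061)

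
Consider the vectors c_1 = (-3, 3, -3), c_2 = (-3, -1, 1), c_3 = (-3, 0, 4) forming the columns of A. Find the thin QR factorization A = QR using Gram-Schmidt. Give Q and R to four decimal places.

c_1 = (-3, 3, -3); ‖c_1‖ = 5.1962, so q_1 = (-0.5774, 0.5774, -0.5774).
q_1·c_2 = (-0.5774)·(-3) + 0.5774·(-1) + (-0.5774)·1 = 0.5774.
u_2 = c_2 − 0.5774·q_1 = (-2.6667, -1.3333, 1.3333).
‖u_2‖ = 3.2660, so q_2 = (-0.8165, -0.4082, 0.4082).
q_1·c_3 = (-0.5774)·(-3) + 0.5774·0 + (-0.5774)·4 = -0.5774; q_2·c_3 = (-0.8165)·(-3) + (-0.4082)·0 + 0.4082·4 = 4.0825.
u_3 = c_3 + 0.5774·q_1 − 4.0825·q_2 = (0.0000, 2.0000, 2.0000).
‖u_3‖ = 2.8284, so q_3 = (0.0000, 0.7071, 0.7071).

Q = [[-0.5774, -0.8165, 0.0000], [0.5774, -0.4082, 0.7071], [-0.5774, 0.4082, 0.7071]], R = [[5.1962, 0.5774, -0.5774], [0.0000, 3.2660, 4.0825], [0.0000, 0.0000, 2.8284]]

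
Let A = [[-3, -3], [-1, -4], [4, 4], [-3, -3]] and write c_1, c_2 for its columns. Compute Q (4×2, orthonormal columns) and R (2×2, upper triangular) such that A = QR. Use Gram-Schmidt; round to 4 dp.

Q = [[-0.5071, 0.0870], [-0.1690, -0.9856], [0.6761, -0.1160], [-0.5071, 0.0870]], R = [[5.9161, 6.4232], [0.0000, 2.9568]]

c_1 = (-3, -1, 4, -3); ‖c_1‖ = 5.9161, so q_1 = (-0.5071, -0.1690, 0.6761, -0.5071).
q_1·c_2 = (-0.5071)·(-3) + (-0.1690)·(-4) + 0.6761·4 + (-0.5071)·(-3) = 6.4232.
u_2 = c_2 − 6.4232·q_1 = (0.2571, -2.9143, -0.3429, 0.2571).
‖u_2‖ = 2.9568, so q_2 = (0.0870, -0.9856, -0.1160, 0.0870).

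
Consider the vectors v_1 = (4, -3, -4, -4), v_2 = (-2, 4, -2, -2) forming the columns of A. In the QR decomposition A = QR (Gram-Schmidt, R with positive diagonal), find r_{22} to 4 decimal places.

r_{22} = 5.2649

q_1 = v_1/‖v_1‖ = (4, -3, -4, -4)/7.5498 = (0.5298, -0.3974, -0.5298, -0.5298).
r_{12} = q_1·v_2 = -0.5298.
u_2 = v_2 + 0.5298·q_1 = (-1.7193, 3.7895, -2.2807, -2.2807).
r_{22} = ‖u_2‖ = 5.2649.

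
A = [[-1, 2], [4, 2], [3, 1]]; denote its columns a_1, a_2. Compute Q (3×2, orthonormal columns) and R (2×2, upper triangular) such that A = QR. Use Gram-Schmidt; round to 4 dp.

Q = [[-0.1961, 0.9672], [0.7845, 0.2537], [0.5883, -0.0159]], R = [[5.0990, 1.7650], [0.0000, 2.4258]]

e_1 = a_1/‖a_1‖ = (-1, 4, 3)/5.0990 = (-0.1961, 0.7845, 0.5883).
r_{12} = e_1·a_2 = 1.7650.
u_2 = a_2 − 1.7650·e_1 = (2.3462, 0.6154, -0.0385).
‖u_2‖ = 2.4258, so e_2 = (0.9672, 0.2537, -0.0159).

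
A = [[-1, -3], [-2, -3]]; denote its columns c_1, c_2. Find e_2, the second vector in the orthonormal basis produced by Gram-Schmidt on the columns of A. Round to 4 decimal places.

e_2 = (-0.8944, 0.4472)

e_1 = c_1/‖c_1‖ = (-1, -2)/2.2361 = (-0.4472, -0.8944).
r_{12} = e_1·c_2 = 4.0249.
u_2 = c_2 − 4.0249·e_1 = (-1.2000, 0.6000).
‖u_2‖ = 1.3416, so e_2 = (-0.8944, 0.4472).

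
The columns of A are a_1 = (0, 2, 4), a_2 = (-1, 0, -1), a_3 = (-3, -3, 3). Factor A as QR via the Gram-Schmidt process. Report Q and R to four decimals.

a_1 = (0, 2, 4); ‖a_1‖ = 4.4721, so e_1 = (0.0000, 0.4472, 0.8944).
e_1·a_2 = 0.0000·(-1) + 0.4472·0 + 0.8944·(-1) = -0.8944.
u_2 = a_2 + 0.8944·e_1 = (-1.0000, 0.4000, -0.2000).
‖u_2‖ = 1.0954, so e_2 = (-0.9129, 0.3651, -0.1826).
e_1·a_3 = 0.0000·(-3) + 0.4472·(-3) + 0.8944·3 = 1.3416; e_2·a_3 = (-0.9129)·(-3) + 0.3651·(-3) + (-0.1826)·3 = 1.0954.
u_3 = a_3 − 1.3416·e_1 − 1.0954·e_2 = (-2.0000, -4.0000, 2.0000).
‖u_3‖ = 4.8990, so e_3 = (-0.4082, -0.8165, 0.4082).

Q = [[0.0000, -0.9129, -0.4082], [0.4472, 0.3651, -0.8165], [0.8944, -0.1826, 0.4082]], R = [[4.4721, -0.8944, 1.3416], [0.0000, 1.0954, 1.0954], [0.0000, 0.0000, 4.8990]]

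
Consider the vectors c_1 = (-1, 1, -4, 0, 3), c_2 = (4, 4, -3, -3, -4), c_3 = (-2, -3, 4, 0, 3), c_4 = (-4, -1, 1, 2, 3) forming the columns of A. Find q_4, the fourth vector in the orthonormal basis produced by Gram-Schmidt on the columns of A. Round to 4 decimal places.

q_4 = (-0.6696, 0.6815, 0.2571, -0.0977, -0.1076)

q_1 = c_1/‖c_1‖ = (-1, 1, -4, 0, 3)/5.1962 = (-0.1925, 0.1925, -0.7698, 0.0000, 0.5774).
r_{12} = q_1·c_2 = 0.0000.
u_2 = c_2 + 0.0000·q_1 = (4.0000, 4.0000, -3.0000, -3.0000, -4.0000).
‖u_2‖ = 8.1240, so q_2 = (0.4924, 0.4924, -0.3693, -0.3693, -0.4924).
r_{13} = q_1·c_3 = -1.5396; r_{23} = q_2·c_3 = -5.4160.
u_3 = c_3 + 1.5396·q_1 + 5.4160·q_2 = (0.3704, -0.0370, 0.8148, -2.0000, 1.2222).
‖u_3‖ = 2.5092, so q_3 = (0.1476, -0.0148, 0.3247, -0.7971, 0.4871).
r_{14} = q_1·c_4 = 1.5396; r_{24} = q_2·c_4 = -5.0468; r_{34} = q_3·c_4 = -0.3838.
u_4 = c_4 − 1.5396·q_1 + 5.0468·q_2 + 0.3838·q_3 = (-1.1622, 1.1829, 0.4462, -0.1695, -0.1868).
‖u_4‖ = 1.7357, so q_4 = (-0.6696, 0.6815, 0.2571, -0.0977, -0.1076).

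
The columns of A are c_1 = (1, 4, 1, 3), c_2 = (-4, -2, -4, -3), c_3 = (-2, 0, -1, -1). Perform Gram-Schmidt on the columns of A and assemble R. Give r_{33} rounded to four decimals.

c_1 = (1, 4, 1, 3); ‖c_1‖ = 5.1962, so e_1 = (0.1925, 0.7698, 0.1925, 0.5774).
e_1·c_2 = 0.1925·(-4) + 0.7698·(-2) + 0.1925·(-4) + 0.5774·(-3) = -4.8113.
u_2 = c_2 + 4.8113·e_1 = (-3.0741, 1.7037, -3.0741, -0.2222).
‖u_2‖ = 4.6746, so e_2 = (-0.6576, 0.3645, -0.6576, -0.0475).
e_1·c_3 = 0.1925·(-2) + 0.7698·0 + 0.1925·(-1) + 0.5774·(-1) = -1.1547; e_2·c_3 = (-0.6576)·(-2) + 0.3645·0 + (-0.6576)·(-1) + (-0.0475)·(-1) = 2.0204.
u_3 = c_3 + 1.1547·e_1 − 2.0204·e_2 = (-0.4492, 0.1525, 0.5508, -0.2373).
r_{33} = ‖u_3‖ = 0.7647.

r_{33} = 0.7647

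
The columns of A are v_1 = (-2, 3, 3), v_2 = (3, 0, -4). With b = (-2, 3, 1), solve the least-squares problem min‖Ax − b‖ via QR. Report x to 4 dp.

v_1 = (-2, 3, 3); ‖v_1‖ = 4.6904, so e_1 = (-0.4264, 0.6396, 0.6396).
e_1·v_2 = (-0.4264)·3 + 0.6396·0 + 0.6396·(-4) = -3.8376.
u_2 = v_2 + 3.8376·e_1 = (1.3636, 2.4545, -1.5455).
‖u_2‖ = 3.2051, so e_2 = (0.4255, 0.7658, -0.4822).
Qᵀb = (3.4112, 0.9644).
Back-substitute: x_2 = 0.9644/3.2051 = 0.3009.
x_1 = (3.4112 + 3.8376·0.3009)/4.6904 = 0.9735.

x = (0.9735, 0.3009)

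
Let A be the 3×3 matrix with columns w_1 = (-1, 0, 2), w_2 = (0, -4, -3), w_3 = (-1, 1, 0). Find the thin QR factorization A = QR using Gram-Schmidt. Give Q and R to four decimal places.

w_1 = (-1, 0, 2); ‖w_1‖ = 2.2361, so q_1 = (-0.4472, 0.0000, 0.8944).
q_1·w_2 = (-0.4472)·0 + 0.0000·(-4) + 0.8944·(-3) = -2.6833.
u_2 = w_2 + 2.6833·q_1 = (-1.2000, -4.0000, -0.6000).
‖u_2‖ = 4.2190, so q_2 = (-0.2844, -0.9481, -0.1422).
q_1·w_3 = (-0.4472)·(-1) + 0.0000·1 + 0.8944·0 = 0.4472; q_2·w_3 = (-0.2844)·(-1) + (-0.9481)·1 + (-0.1422)·0 = -0.6637.
u_3 = w_3 − 0.4472·q_1 + 0.6637·q_2 = (-0.9888, 0.3708, -0.4944).
‖u_3‖ = 1.1660, so q_3 = (-0.8480, 0.3180, -0.4240).

Q = [[-0.4472, -0.2844, -0.8480], [0.0000, -0.9481, 0.3180], [0.8944, -0.1422, -0.4240]], R = [[2.2361, -2.6833, 0.4472], [0.0000, 4.2190, -0.6637], [0.0000, 0.0000, 1.1660]]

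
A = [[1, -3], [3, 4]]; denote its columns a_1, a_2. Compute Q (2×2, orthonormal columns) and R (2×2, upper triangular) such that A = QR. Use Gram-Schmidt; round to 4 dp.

Q = [[0.3162, -0.9487], [0.9487, 0.3162]], R = [[3.1623, 2.8460], [0.0000, 4.1110]]

a_1 = (1, 3); ‖a_1‖ = 3.1623, so e_1 = (0.3162, 0.9487).
e_1·a_2 = 0.3162·(-3) + 0.9487·4 = 2.8460.
u_2 = a_2 − 2.8460·e_1 = (-3.9000, 1.3000).
‖u_2‖ = 4.1110, so e_2 = (-0.9487, 0.3162).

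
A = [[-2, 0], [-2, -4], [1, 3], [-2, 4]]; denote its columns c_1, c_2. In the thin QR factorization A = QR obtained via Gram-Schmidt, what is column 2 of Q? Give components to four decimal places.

q_2 = (0.0727, -0.5573, 0.4362, 0.7027)

c_1 = (-2, -2, 1, -2); ‖c_1‖ = 3.6056, so q_1 = (-0.5547, -0.5547, 0.2774, -0.5547).
q_1·c_2 = (-0.5547)·0 + (-0.5547)·(-4) + 0.2774·3 + (-0.5547)·4 = 0.8321.
u_2 = c_2 − 0.8321·q_1 = (0.4615, -3.5385, 2.7692, 4.4615).
‖u_2‖ = 6.3488, so q_2 = (0.0727, -0.5573, 0.4362, 0.7027).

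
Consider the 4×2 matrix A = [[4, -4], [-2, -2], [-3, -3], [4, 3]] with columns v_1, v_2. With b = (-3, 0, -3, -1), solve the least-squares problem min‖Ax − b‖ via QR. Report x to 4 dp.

q_1 = v_1/‖v_1‖ = (4, -2, -3, 4)/6.7082 = (0.5963, -0.2981, -0.4472, 0.5963).
r_{12} = q_1·v_2 = 1.3416.
u_2 = v_2 − 1.3416·q_1 = (-4.8000, -1.6000, -2.4000, 2.2000).
‖u_2‖ = 6.0166, so q_2 = (-0.7978, -0.2659, -0.3989, 0.3657).
Qᵀb = (-1.0435, 3.2244).
Back-substitute: x_2 = 3.2244/6.0166 = 0.5359.
x_1 = (-1.0435 − 1.3416·0.5359)/6.7082 = -0.2627.

x = (-0.2627, 0.5359)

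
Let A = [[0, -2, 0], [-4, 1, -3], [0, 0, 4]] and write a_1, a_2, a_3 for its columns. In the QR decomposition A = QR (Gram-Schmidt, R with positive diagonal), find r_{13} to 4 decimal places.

r_{13} = 3.0000

e_1 = a_1/‖a_1‖ = (0, -4, 0)/4.0000 = (0.0000, -1.0000, 0.0000).
r_{13} = e_1·a_3 = 3.0000.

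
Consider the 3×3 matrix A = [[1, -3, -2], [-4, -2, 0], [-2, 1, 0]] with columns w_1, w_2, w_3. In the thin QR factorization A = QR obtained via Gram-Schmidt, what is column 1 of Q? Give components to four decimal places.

q_1 = (0.2182, -0.8729, -0.4364)

q_1 = w_1/‖w_1‖ = (1, -4, -2)/4.5826 = (0.2182, -0.8729, -0.4364).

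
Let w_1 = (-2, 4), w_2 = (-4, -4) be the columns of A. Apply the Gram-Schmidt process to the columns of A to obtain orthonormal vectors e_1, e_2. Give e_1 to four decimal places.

e_1 = (-0.4472, 0.8944)

w_1 = (-2, 4); ‖w_1‖ = 4.4721, so e_1 = (-0.4472, 0.8944).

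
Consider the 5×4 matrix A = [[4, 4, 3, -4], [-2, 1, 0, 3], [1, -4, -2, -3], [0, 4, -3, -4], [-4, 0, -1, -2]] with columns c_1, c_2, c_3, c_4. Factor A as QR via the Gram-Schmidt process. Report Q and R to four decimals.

c_1 = (4, -2, 1, 0, -4); ‖c_1‖ = 6.0828, so e_1 = (0.6576, -0.3288, 0.1644, 0.0000, -0.6576).
e_1·c_2 = 0.6576·4 + (-0.3288)·1 + 0.1644·(-4) + 0.0000·4 + (-0.6576)·0 = 1.6440.
u_2 = c_2 − 1.6440·e_1 = (2.9189, 1.5405, -4.2703, 4.0000, 1.0811).
‖u_2‖ = 6.8042, so e_2 = (0.4290, 0.2264, -0.6276, 0.5879, 0.1589).
e_1·c_3 = 0.6576·3 + (-0.3288)·0 + 0.1644·(-2) + 0.0000·(-3) + (-0.6576)·(-1) = 2.3016; e_2·c_3 = 0.4290·3 + 0.2264·0 + (-0.6276)·(-2) + 0.5879·(-3) + 0.1589·(-1) = 0.6196.
u_3 = c_3 − 2.3016·e_1 − 0.6196·e_2 = (1.2207, 0.6165, -1.9895, -3.3643, 0.4151).
‖u_3‖ = 4.1616, so e_3 = (0.2933, 0.1481, -0.4781, -0.8084, 0.0997).
e_1·c_4 = 0.6576·(-4) + (-0.3288)·3 + 0.1644·(-3) + 0.0000·(-4) + (-0.6576)·(-2) = -2.7948; e_2·c_4 = 0.4290·(-4) + 0.2264·3 + (-0.6276)·(-3) + 0.5879·(-4) + 0.1589·(-2) = -1.8232; e_3·c_4 = 0.2933·(-4) + 0.1481·3 + (-0.4781)·(-3) + (-0.8084)·(-4) + 0.0997·(-2) = 3.7395.
u_4 = c_4 + 2.7948·e_1 + 1.8232·e_2 − 3.7395·e_3 = (-2.4769, 1.9399, -1.8971, 0.0949, -3.9211).
‖u_4‖ = 5.3741, so e_4 = (-0.4609, 0.3610, -0.3530, 0.0176, -0.7296).

Q = [[0.6576, 0.4290, 0.2933, -0.4609], [-0.3288, 0.2264, 0.1481, 0.3610], [0.1644, -0.6276, -0.4781, -0.3530], [0.0000, 0.5879, -0.8084, 0.0176], [-0.6576, 0.1589, 0.0997, -0.7296]], R = [[6.0828, 1.6440, 2.3016, -2.7948], [0.0000, 6.8042, 0.6196, -1.8232], [0.0000, 0.0000, 4.1616, 3.7395], [0.0000, 0.0000, 0.0000, 5.3741]]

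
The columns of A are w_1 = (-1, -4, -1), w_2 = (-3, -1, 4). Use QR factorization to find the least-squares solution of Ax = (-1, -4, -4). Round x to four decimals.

x = (1.2484, -0.4902)

w_1 = (-1, -4, -1); ‖w_1‖ = 4.2426, so e_1 = (-0.2357, -0.9428, -0.2357).
e_1·w_2 = (-0.2357)·(-3) + (-0.9428)·(-1) + (-0.2357)·4 = 0.7071.
u_2 = w_2 − 0.7071·e_1 = (-2.8333, -0.3333, 4.1667).
‖u_2‖ = 5.0498, so e_2 = (-0.5611, -0.0660, 0.8251).
Qᵀb = (4.9497, -2.4754).
Back-substitute: x_2 = -2.4754/5.0498 = -0.4902.
x_1 = (4.9497 − 0.7071·(-0.4902))/4.2426 = 1.2484.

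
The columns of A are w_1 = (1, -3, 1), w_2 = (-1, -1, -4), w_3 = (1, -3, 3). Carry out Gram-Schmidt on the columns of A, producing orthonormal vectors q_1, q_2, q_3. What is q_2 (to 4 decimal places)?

q_1 = w_1/‖w_1‖ = (1, -3, 1)/3.3166 = (0.3015, -0.9045, 0.3015).
r_{12} = q_1·w_2 = -0.6030.
u_2 = w_2 + 0.6030·q_1 = (-0.8182, -1.5455, -3.8182).
‖u_2‖ = 4.1996, so q_2 = (-0.1948, -0.3680, -0.9092).

q_2 = (-0.1948, -0.3680, -0.9092)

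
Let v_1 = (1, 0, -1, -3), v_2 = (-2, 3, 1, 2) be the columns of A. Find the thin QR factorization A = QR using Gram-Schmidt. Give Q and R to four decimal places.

v_1 = (1, 0, -1, -3); ‖v_1‖ = 3.3166, so q_1 = (0.3015, 0.0000, -0.3015, -0.9045).
q_1·v_2 = 0.3015·(-2) + 0.0000·3 + (-0.3015)·1 + (-0.9045)·2 = -2.7136.
u_2 = v_2 + 2.7136·q_1 = (-1.1818, 3.0000, 0.1818, -0.4545).
‖u_2‖ = 3.2613, so q_2 = (-0.3624, 0.9199, 0.0557, -0.1394).

Q = [[0.3015, -0.3624], [0.0000, 0.9199], [-0.3015, 0.0557], [-0.9045, -0.1394]], R = [[3.3166, -2.7136], [0.0000, 3.2613]]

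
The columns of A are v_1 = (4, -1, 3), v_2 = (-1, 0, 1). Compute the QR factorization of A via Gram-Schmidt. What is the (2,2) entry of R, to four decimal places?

r_{22} = 1.4005

v_1 = (4, -1, 3); ‖v_1‖ = 5.0990, so q_1 = (0.7845, -0.1961, 0.5883).
q_1·v_2 = 0.7845·(-1) + (-0.1961)·0 + 0.5883·1 = -0.1961.
u_2 = v_2 + 0.1961·q_1 = (-0.8462, -0.0385, 1.1154).
r_{22} = ‖u_2‖ = 1.4005.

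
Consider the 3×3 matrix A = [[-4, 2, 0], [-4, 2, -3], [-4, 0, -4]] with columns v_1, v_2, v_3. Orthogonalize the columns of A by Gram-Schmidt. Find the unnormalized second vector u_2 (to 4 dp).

u_2 = (0.6667, 0.6667, -1.3333)

e_1 = v_1/‖v_1‖ = (-4, -4, -4)/6.9282 = (-0.5774, -0.5774, -0.5774).
r_{12} = e_1·v_2 = -2.3094.
u_2 = v_2 + 2.3094·e_1 = (0.6667, 0.6667, -1.3333).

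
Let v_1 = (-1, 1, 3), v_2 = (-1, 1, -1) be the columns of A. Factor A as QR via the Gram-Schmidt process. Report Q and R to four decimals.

Q = [[-0.3015, -0.6396], [0.3015, 0.6396], [0.9045, -0.4264]], R = [[3.3166, -0.3015], [0.0000, 1.7056]]

q_1 = v_1/‖v_1‖ = (-1, 1, 3)/3.3166 = (-0.3015, 0.3015, 0.9045).
r_{12} = q_1·v_2 = -0.3015.
u_2 = v_2 + 0.3015·q_1 = (-1.0909, 1.0909, -0.7273).
‖u_2‖ = 1.7056, so q_2 = (-0.6396, 0.6396, -0.4264).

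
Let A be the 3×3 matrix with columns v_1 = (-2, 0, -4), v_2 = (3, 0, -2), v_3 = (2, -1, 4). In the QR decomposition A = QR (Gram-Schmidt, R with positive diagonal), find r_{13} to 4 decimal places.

v_1 = (-2, 0, -4); ‖v_1‖ = 4.4721, so q_1 = (-0.4472, 0.0000, -0.8944).
r_{13} = q_1·v_3 = -4.4721.

r_{13} = -4.4721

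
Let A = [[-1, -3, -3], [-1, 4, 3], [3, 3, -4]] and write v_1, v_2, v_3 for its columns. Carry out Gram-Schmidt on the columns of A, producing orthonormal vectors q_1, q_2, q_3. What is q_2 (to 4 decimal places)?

v_1 = (-1, -1, 3); ‖v_1‖ = 3.3166, so q_1 = (-0.3015, -0.3015, 0.9045).
q_1·v_2 = (-0.3015)·(-3) + (-0.3015)·4 + 0.9045·3 = 2.4121.
u_2 = v_2 − 2.4121·q_1 = (-2.2727, 4.7273, 0.8182).
‖u_2‖ = 5.3087, so q_2 = (-0.4281, 0.8905, 0.1541).

q_2 = (-0.4281, 0.8905, 0.1541)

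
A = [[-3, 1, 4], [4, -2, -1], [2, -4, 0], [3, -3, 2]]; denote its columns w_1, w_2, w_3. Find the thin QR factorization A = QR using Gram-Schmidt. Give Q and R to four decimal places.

e_1 = w_1/‖w_1‖ = (-3, 4, 2, 3)/6.1644 = (-0.4867, 0.6489, 0.3244, 0.4867).
r_{12} = e_1·w_2 = -4.5422.
u_2 = w_2 + 4.5422·e_1 = (-1.2105, 0.9474, -2.5263, -0.7895).
‖u_2‖ = 3.0608, so e_2 = (-0.3955, 0.3095, -0.8254, -0.2579).
r_{13} = e_1·w_3 = -1.6222; r_{23} = e_2·w_3 = -2.4074.
u_3 = w_3 + 1.6222·e_1 + 2.4074·e_2 = (2.2584, 0.7978, -1.4607, 2.1685).
‖u_3‖ = 3.5458, so e_3 = (0.6369, 0.2250, -0.4119, 0.6116).

Q = [[-0.4867, -0.3955, 0.6369], [0.6489, 0.3095, 0.2250], [0.3244, -0.8254, -0.4119], [0.4867, -0.2579, 0.6116]], R = [[6.1644, -4.5422, -1.6222], [0.0000, 3.0608, -2.4074], [0.0000, 0.0000, 3.5458]]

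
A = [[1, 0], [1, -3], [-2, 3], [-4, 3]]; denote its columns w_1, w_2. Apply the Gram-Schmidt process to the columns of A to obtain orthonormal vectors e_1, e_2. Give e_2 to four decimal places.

w_1 = (1, 1, -2, -4); ‖w_1‖ = 4.6904, so e_1 = (0.2132, 0.2132, -0.4264, -0.8528).
e_1·w_2 = 0.2132·0 + 0.2132·(-3) + (-0.4264)·3 + (-0.8528)·3 = -4.4772.
u_2 = w_2 + 4.4772·e_1 = (0.9545, -2.0455, 1.0909, -0.8182).
‖u_2‖ = 2.6371, so e_2 = (0.3620, -0.7756, 0.4137, -0.3103).

e_2 = (0.3620, -0.7756, 0.4137, -0.3103)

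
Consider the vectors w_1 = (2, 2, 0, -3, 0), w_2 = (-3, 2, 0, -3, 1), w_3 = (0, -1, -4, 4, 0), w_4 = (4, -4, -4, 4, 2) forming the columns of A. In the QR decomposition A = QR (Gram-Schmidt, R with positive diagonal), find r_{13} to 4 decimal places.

w_1 = (2, 2, 0, -3, 0); ‖w_1‖ = 4.1231, so q_1 = (0.4851, 0.4851, 0.0000, -0.7276, 0.0000).
r_{13} = q_1·w_3 = -3.3955.

r_{13} = -3.3955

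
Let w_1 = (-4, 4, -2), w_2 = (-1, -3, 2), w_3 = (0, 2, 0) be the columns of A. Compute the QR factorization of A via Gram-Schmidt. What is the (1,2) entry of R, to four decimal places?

w_1 = (-4, 4, -2); ‖w_1‖ = 6.0000, so q_1 = (-0.6667, 0.6667, -0.3333).
r_{12} = q_1·w_2 = -2.0000.

r_{12} = -2.0000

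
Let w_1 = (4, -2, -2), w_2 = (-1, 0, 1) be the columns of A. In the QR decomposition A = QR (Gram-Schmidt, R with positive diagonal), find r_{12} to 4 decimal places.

r_{12} = -1.2247

w_1 = (4, -2, -2); ‖w_1‖ = 4.8990, so q_1 = (0.8165, -0.4082, -0.4082).
r_{12} = q_1·w_2 = -1.2247.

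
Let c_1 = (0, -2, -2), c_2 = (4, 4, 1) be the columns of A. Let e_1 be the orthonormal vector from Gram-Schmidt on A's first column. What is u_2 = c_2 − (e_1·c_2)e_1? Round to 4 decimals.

u_2 = (4.0000, 1.5000, -1.5000)

e_1 = c_1/‖c_1‖ = (0, -2, -2)/2.8284 = (0.0000, -0.7071, -0.7071).
r_{12} = e_1·c_2 = -3.5355.
u_2 = c_2 + 3.5355·e_1 = (4.0000, 1.5000, -1.5000).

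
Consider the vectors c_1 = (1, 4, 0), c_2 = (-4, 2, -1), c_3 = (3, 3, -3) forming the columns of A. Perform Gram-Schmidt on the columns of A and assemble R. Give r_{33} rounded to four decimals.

r_{33} = 3.4116

c_1 = (1, 4, 0); ‖c_1‖ = 4.1231, so e_1 = (0.2425, 0.9701, 0.0000).
e_1·c_2 = 0.2425·(-4) + 0.9701·2 + 0.0000·(-1) = 0.9701.
u_2 = c_2 − 0.9701·e_1 = (-4.2353, 1.0588, -1.0000).
‖u_2‖ = 4.4787, so e_2 = (-0.9457, 0.2364, -0.2233).
e_1·c_3 = 0.2425·3 + 0.9701·3 + 0.0000·(-3) = 3.6380; e_2·c_3 = (-0.9457)·3 + 0.2364·3 + (-0.2233)·(-3) = -1.4579.
u_3 = c_3 − 3.6380·e_1 + 1.4579·e_2 = (0.7390, -0.1848, -3.3255).
r_{33} = ‖u_3‖ = 3.4116.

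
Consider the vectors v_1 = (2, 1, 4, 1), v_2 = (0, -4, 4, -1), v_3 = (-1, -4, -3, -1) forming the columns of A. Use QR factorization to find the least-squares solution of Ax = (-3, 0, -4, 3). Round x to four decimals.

x = (-0.4613, -0.4529, 0.2037)

v_1 = (2, 1, 4, 1); ‖v_1‖ = 4.6904, so e_1 = (0.4264, 0.2132, 0.8528, 0.2132).
e_1·v_2 = 0.4264·0 + 0.2132·(-4) + 0.8528·4 + 0.2132·(-1) = 2.3452.
u_2 = v_2 − 2.3452·e_1 = (-1.0000, -4.5000, 2.0000, -1.5000).
‖u_2‖ = 5.2440, so e_2 = (-0.1907, -0.8581, 0.3814, -0.2860).
e_1·v_3 = 0.4264·(-1) + 0.2132·(-4) + 0.8528·(-3) + 0.2132·(-1) = -4.0508; e_2·v_3 = (-0.1907)·(-1) + (-0.8581)·(-4) + 0.3814·(-3) + (-0.2860)·(-1) = 2.7650.
u_3 = v_3 + 4.0508·e_1 − 2.7650·e_2 = (1.2545, -0.7636, -0.6000, 0.6545).
‖u_3‖ = 1.7162, so e_3 = (0.7310, -0.4449, -0.3496, 0.3814).
Qᵀb = (-4.0508, -1.8116, 0.3496).
Back-substitute: x_3 = 0.3496/1.7162 = 0.2037.
x_2 = (-1.8116 − 2.7650·0.2037)/5.2440 = -0.4529.
x_1 = (-4.0508 − 2.3452·(-0.4529) + 4.0508·0.2037)/4.6904 = -0.4613.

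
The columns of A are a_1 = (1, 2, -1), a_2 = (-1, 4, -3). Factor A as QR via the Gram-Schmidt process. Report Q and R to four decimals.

a_1 = (1, 2, -1); ‖a_1‖ = 2.4495, so q_1 = (0.4082, 0.8165, -0.4082).
q_1·a_2 = 0.4082·(-1) + 0.8165·4 + (-0.4082)·(-3) = 4.0825.
u_2 = a_2 − 4.0825·q_1 = (-2.6667, 0.6667, -1.3333).
‖u_2‖ = 3.0551, so q_2 = (-0.8729, 0.2182, -0.4364).

Q = [[0.4082, -0.8729], [0.8165, 0.2182], [-0.4082, -0.4364]], R = [[2.4495, 4.0825], [0.0000, 3.0551]]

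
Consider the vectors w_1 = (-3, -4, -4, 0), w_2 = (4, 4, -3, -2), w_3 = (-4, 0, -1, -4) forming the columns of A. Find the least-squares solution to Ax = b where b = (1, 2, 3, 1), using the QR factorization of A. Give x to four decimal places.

x = (-0.6146, -0.2037, -0.0662)

w_1 = (-3, -4, -4, 0); ‖w_1‖ = 6.4031, so e_1 = (-0.4685, -0.6247, -0.6247, 0.0000).
e_1·w_2 = (-0.4685)·4 + (-0.6247)·4 + (-0.6247)·(-3) + 0.0000·(-2) = -2.4988.
u_2 = w_2 + 2.4988·e_1 = (2.8293, 2.4390, -4.5610, -2.0000).
‖u_2‖ = 6.2254, so e_2 = (0.4545, 0.3918, -0.7326, -0.3213).
e_1·w_3 = (-0.4685)·(-4) + (-0.6247)·0 + (-0.6247)·(-1) + 0.0000·(-4) = 2.4988; e_2·w_3 = 0.4545·(-4) + 0.3918·0 + (-0.7326)·(-1) + (-0.3213)·(-4) = 0.1998.
u_3 = w_3 − 2.4988·e_1 − 0.1998·e_2 = (-2.9201, 1.4827, 0.7074, -3.9358).
‖u_3‖ = 5.1688, so e_3 = (-0.5649, 0.2869, 0.1369, -0.7615).
Qᵀb = (-3.5920, -1.2811, -0.3421).
Back-substitute: x_3 = -0.3421/5.1688 = -0.0662.
x_2 = (-1.2811 − 0.1998·(-0.0662))/6.2254 = -0.2037.
x_1 = (-3.5920 + 2.4988·(-0.2037) − 2.4988·(-0.0662))/6.4031 = -0.6146.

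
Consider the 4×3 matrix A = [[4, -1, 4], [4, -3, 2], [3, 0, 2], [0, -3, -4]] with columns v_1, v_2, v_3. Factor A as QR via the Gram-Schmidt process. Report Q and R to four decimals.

q_1 = v_1/‖v_1‖ = (4, 4, 3, 0)/6.4031 = (0.6247, 0.6247, 0.4685, 0.0000).
r_{12} = q_1·v_2 = -2.4988.
u_2 = v_2 + 2.4988·q_1 = (0.5610, -1.4390, 1.1707, -3.0000).
‖u_2‖ = 3.5716, so q_2 = (0.1571, -0.4029, 0.3278, -0.8400).
r_{13} = q_1·v_3 = 4.6852; r_{23} = q_2·v_3 = 3.8379.
u_3 = v_3 − 4.6852·q_1 − 3.8379·q_2 = (0.4704, 0.6195, -1.4532, -0.7763).
‖u_3‖ = 1.8219, so q_3 = (0.2582, 0.3400, -0.7976, -0.4261).

Q = [[0.6247, 0.1571, 0.2582], [0.6247, -0.4029, 0.3400], [0.4685, 0.3278, -0.7976], [0.0000, -0.8400, -0.4261]], R = [[6.4031, -2.4988, 4.6852], [0.0000, 3.5716, 3.8379], [0.0000, 0.0000, 1.8219]]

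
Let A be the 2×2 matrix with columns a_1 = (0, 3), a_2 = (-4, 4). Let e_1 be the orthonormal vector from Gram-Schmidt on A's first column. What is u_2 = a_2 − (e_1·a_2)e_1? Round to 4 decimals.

e_1 = a_1/‖a_1‖ = (0, 3)/3.0000 = (0.0000, 1.0000).
r_{12} = e_1·a_2 = 4.0000.
u_2 = a_2 − 4.0000·e_1 = (-4.0000, 0.0000).

u_2 = (-4.0000, 0.0000)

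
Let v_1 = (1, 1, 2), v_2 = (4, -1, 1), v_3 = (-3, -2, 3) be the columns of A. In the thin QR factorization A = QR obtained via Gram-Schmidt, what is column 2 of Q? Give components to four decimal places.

q_2 = (0.8514, -0.4929, -0.1792)

q_1 = v_1/‖v_1‖ = (1, 1, 2)/2.4495 = (0.4082, 0.4082, 0.8165).
r_{12} = q_1·v_2 = 2.0412.
u_2 = v_2 − 2.0412·q_1 = (3.1667, -1.8333, -0.6667).
‖u_2‖ = 3.7193, so q_2 = (0.8514, -0.4929, -0.1792).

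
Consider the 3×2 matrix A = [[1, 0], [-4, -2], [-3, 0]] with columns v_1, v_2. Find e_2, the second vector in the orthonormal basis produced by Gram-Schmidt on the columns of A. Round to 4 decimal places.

e_2 = (-0.2481, -0.6202, 0.7442)

v_1 = (1, -4, -3); ‖v_1‖ = 5.0990, so e_1 = (0.1961, -0.7845, -0.5883).
e_1·v_2 = 0.1961·0 + (-0.7845)·(-2) + (-0.5883)·0 = 1.5689.
u_2 = v_2 − 1.5689·e_1 = (-0.3077, -0.7692, 0.9231).
‖u_2‖ = 1.2403, so e_2 = (-0.2481, -0.6202, 0.7442).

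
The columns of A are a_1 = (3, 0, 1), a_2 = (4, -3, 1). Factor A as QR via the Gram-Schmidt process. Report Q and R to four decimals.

a_1 = (3, 0, 1); ‖a_1‖ = 3.1623, so e_1 = (0.9487, 0.0000, 0.3162).
e_1·a_2 = 0.9487·4 + 0.0000·(-3) + 0.3162·1 = 4.1110.
u_2 = a_2 − 4.1110·e_1 = (0.1000, -3.0000, -0.3000).
‖u_2‖ = 3.0166, so e_2 = (0.0331, -0.9945, -0.0994).

Q = [[0.9487, 0.0331], [0.0000, -0.9945], [0.3162, -0.0994]], R = [[3.1623, 4.1110], [0.0000, 3.0166]]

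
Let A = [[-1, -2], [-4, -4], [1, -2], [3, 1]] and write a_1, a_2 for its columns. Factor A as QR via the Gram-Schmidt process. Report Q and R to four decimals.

Q = [[-0.1925, -0.3801], [-0.7698, -0.3475], [0.1925, -0.7928], [0.5774, -0.3258]], R = [[5.1962, 3.6566], [0.0000, 3.4102]]

a_1 = (-1, -4, 1, 3); ‖a_1‖ = 5.1962, so q_1 = (-0.1925, -0.7698, 0.1925, 0.5774).
q_1·a_2 = (-0.1925)·(-2) + (-0.7698)·(-4) + 0.1925·(-2) + 0.5774·1 = 3.6566.
u_2 = a_2 − 3.6566·q_1 = (-1.2963, -1.1852, -2.7037, -1.1111).
‖u_2‖ = 3.4102, so q_2 = (-0.3801, -0.3475, -0.7928, -0.3258).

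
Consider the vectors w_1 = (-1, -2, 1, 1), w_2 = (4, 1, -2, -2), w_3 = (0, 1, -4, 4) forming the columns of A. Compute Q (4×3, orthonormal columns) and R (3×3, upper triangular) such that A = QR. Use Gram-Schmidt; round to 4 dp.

e_1 = w_1/‖w_1‖ = (-1, -2, 1, 1)/2.6458 = (-0.3780, -0.7559, 0.3780, 0.3780).
r_{12} = e_1·w_2 = -3.7796.
u_2 = w_2 + 3.7796·e_1 = (2.5714, -1.8571, -0.5714, -0.5714).
‖u_2‖ = 3.2733, so e_2 = (0.7856, -0.5674, -0.1746, -0.1746).
r_{13} = e_1·w_3 = -0.7559; r_{23} = e_2·w_3 = -0.5674.
u_3 = w_3 + 0.7559·e_1 + 0.5674·e_2 = (0.1600, 0.1067, -3.8133, 4.1867).
‖u_3‖ = 5.6663, so e_3 = (0.0282, 0.0188, -0.6730, 0.7389).

Q = [[-0.3780, 0.7856, 0.0282], [-0.7559, -0.5674, 0.0188], [0.3780, -0.1746, -0.6730], [0.3780, -0.1746, 0.7389]], R = [[2.6458, -3.7796, -0.7559], [0.0000, 3.2733, -0.5674], [0.0000, 0.0000, 5.6663]]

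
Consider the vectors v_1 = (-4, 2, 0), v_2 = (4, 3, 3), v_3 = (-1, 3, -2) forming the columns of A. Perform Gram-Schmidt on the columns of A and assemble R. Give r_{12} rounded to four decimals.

e_1 = v_1/‖v_1‖ = (-4, 2, 0)/4.4721 = (-0.8944, 0.4472, 0.0000).
r_{12} = e_1·v_2 = -2.2361.

r_{12} = -2.2361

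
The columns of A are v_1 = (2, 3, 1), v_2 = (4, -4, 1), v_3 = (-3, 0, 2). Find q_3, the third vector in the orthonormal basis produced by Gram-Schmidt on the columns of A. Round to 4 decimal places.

v_1 = (2, 3, 1); ‖v_1‖ = 3.7417, so q_1 = (0.5345, 0.8018, 0.2673).
q_1·v_2 = 0.5345·4 + 0.8018·(-4) + 0.2673·1 = -0.8018.
u_2 = v_2 + 0.8018·q_1 = (4.4286, -3.3571, 1.2143).
‖u_2‖ = 5.6883, so q_2 = (0.7785, -0.5902, 0.2135).
q_1·v_3 = 0.5345·(-3) + 0.8018·0 + 0.2673·2 = -1.0690; q_2·v_3 = 0.7785·(-3) + (-0.5902)·0 + 0.2135·2 = -1.9087.
u_3 = v_3 + 1.0690·q_1 + 1.9087·q_2 = (-0.9426, -0.2693, 2.6932).
‖u_3‖ = 2.8660, so q_3 = (-0.3289, -0.0940, 0.9397).

q_3 = (-0.3289, -0.0940, 0.9397)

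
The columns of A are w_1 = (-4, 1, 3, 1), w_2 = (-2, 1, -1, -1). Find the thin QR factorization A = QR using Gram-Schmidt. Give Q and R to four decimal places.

Q = [[-0.7698, -0.5109], [0.1925, 0.3306], [0.5774, -0.6312], [0.1925, -0.4809]], R = [[5.1962, 0.9623], [0.0000, 2.4646]]

e_1 = w_1/‖w_1‖ = (-4, 1, 3, 1)/5.1962 = (-0.7698, 0.1925, 0.5774, 0.1925).
r_{12} = e_1·w_2 = 0.9623.
u_2 = w_2 − 0.9623·e_1 = (-1.2593, 0.8148, -1.5556, -1.1852).
‖u_2‖ = 2.4646, so e_2 = (-0.5109, 0.3306, -0.6312, -0.4809).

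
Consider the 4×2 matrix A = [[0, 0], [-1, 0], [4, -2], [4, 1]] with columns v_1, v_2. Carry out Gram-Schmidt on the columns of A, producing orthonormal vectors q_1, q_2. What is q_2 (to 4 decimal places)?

q_1 = v_1/‖v_1‖ = (0, -1, 4, 4)/5.7446 = (0.0000, -0.1741, 0.6963, 0.6963).
r_{12} = q_1·v_2 = -0.6963.
u_2 = v_2 + 0.6963·q_1 = (0.0000, -0.1212, -1.5152, 1.4848).
‖u_2‖ = 2.1249, so q_2 = (0.0000, -0.0570, -0.7130, 0.6988).

q_2 = (0.0000, -0.0570, -0.7130, 0.6988)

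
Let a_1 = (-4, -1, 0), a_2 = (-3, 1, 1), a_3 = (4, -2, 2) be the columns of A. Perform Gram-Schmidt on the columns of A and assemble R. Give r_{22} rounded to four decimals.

a_1 = (-4, -1, 0); ‖a_1‖ = 4.1231, so e_1 = (-0.9701, -0.2425, 0.0000).
e_1·a_2 = (-0.9701)·(-3) + (-0.2425)·1 + 0.0000·1 = 2.6679.
u_2 = a_2 − 2.6679·e_1 = (-0.4118, 1.6471, 1.0000).
r_{22} = ‖u_2‖ = 1.9704.

r_{22} = 1.9704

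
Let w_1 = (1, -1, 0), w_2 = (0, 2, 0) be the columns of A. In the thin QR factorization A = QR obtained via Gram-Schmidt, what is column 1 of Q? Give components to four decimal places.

e_1 = (0.7071, -0.7071, 0.0000)

e_1 = w_1/‖w_1‖ = (1, -1, 0)/1.4142 = (0.7071, -0.7071, 0.0000).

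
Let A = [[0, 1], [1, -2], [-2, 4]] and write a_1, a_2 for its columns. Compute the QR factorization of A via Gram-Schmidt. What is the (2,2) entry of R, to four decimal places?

r_{22} = 1.0000

a_1 = (0, 1, -2); ‖a_1‖ = 2.2361, so q_1 = (0.0000, 0.4472, -0.8944).
q_1·a_2 = 0.0000·1 + 0.4472·(-2) + (-0.8944)·4 = -4.4721.
u_2 = a_2 + 4.4721·q_1 = (1.0000, 0.0000, 0.0000).
r_{22} = ‖u_2‖ = 1.0000.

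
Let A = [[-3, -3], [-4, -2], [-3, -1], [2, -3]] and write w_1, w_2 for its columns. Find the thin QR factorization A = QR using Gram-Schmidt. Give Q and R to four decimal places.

w_1 = (-3, -4, -3, 2); ‖w_1‖ = 6.1644, so q_1 = (-0.4867, -0.6489, -0.4867, 0.3244).
q_1·w_2 = (-0.4867)·(-3) + (-0.6489)·(-2) + (-0.4867)·(-1) + 0.3244·(-3) = 2.2711.
u_2 = w_2 − 2.2711·q_1 = (-1.8947, -0.5263, 0.1053, -3.7368).
‖u_2‖ = 4.2240, so q_2 = (-0.4486, -0.1246, 0.0249, -0.8847).

Q = [[-0.4867, -0.4486], [-0.6489, -0.1246], [-0.4867, 0.0249], [0.3244, -0.8847]], R = [[6.1644, 2.2711], [0.0000, 4.2240]]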